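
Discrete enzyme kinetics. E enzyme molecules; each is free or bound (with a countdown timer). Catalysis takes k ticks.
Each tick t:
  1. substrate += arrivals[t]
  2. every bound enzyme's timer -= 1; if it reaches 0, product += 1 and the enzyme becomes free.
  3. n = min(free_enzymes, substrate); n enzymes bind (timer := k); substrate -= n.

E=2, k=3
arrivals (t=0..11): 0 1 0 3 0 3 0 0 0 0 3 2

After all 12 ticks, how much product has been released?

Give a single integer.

t=0: arr=0 -> substrate=0 bound=0 product=0
t=1: arr=1 -> substrate=0 bound=1 product=0
t=2: arr=0 -> substrate=0 bound=1 product=0
t=3: arr=3 -> substrate=2 bound=2 product=0
t=4: arr=0 -> substrate=1 bound=2 product=1
t=5: arr=3 -> substrate=4 bound=2 product=1
t=6: arr=0 -> substrate=3 bound=2 product=2
t=7: arr=0 -> substrate=2 bound=2 product=3
t=8: arr=0 -> substrate=2 bound=2 product=3
t=9: arr=0 -> substrate=1 bound=2 product=4
t=10: arr=3 -> substrate=3 bound=2 product=5
t=11: arr=2 -> substrate=5 bound=2 product=5

Answer: 5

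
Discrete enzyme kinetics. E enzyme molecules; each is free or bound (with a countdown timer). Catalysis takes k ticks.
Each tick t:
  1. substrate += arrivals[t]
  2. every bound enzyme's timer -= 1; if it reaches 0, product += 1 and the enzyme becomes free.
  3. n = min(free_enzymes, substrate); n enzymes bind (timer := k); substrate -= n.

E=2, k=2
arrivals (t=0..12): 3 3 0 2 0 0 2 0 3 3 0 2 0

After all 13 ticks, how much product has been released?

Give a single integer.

Answer: 12

Derivation:
t=0: arr=3 -> substrate=1 bound=2 product=0
t=1: arr=3 -> substrate=4 bound=2 product=0
t=2: arr=0 -> substrate=2 bound=2 product=2
t=3: arr=2 -> substrate=4 bound=2 product=2
t=4: arr=0 -> substrate=2 bound=2 product=4
t=5: arr=0 -> substrate=2 bound=2 product=4
t=6: arr=2 -> substrate=2 bound=2 product=6
t=7: arr=0 -> substrate=2 bound=2 product=6
t=8: arr=3 -> substrate=3 bound=2 product=8
t=9: arr=3 -> substrate=6 bound=2 product=8
t=10: arr=0 -> substrate=4 bound=2 product=10
t=11: arr=2 -> substrate=6 bound=2 product=10
t=12: arr=0 -> substrate=4 bound=2 product=12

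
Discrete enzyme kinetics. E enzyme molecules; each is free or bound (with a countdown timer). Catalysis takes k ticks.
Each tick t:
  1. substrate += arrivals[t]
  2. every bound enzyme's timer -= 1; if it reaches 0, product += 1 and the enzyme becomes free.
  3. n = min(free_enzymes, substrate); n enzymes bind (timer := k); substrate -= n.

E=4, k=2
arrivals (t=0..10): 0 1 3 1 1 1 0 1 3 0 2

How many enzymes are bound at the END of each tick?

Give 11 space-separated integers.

Answer: 0 1 4 4 2 2 1 1 4 3 2

Derivation:
t=0: arr=0 -> substrate=0 bound=0 product=0
t=1: arr=1 -> substrate=0 bound=1 product=0
t=2: arr=3 -> substrate=0 bound=4 product=0
t=3: arr=1 -> substrate=0 bound=4 product=1
t=4: arr=1 -> substrate=0 bound=2 product=4
t=5: arr=1 -> substrate=0 bound=2 product=5
t=6: arr=0 -> substrate=0 bound=1 product=6
t=7: arr=1 -> substrate=0 bound=1 product=7
t=8: arr=3 -> substrate=0 bound=4 product=7
t=9: arr=0 -> substrate=0 bound=3 product=8
t=10: arr=2 -> substrate=0 bound=2 product=11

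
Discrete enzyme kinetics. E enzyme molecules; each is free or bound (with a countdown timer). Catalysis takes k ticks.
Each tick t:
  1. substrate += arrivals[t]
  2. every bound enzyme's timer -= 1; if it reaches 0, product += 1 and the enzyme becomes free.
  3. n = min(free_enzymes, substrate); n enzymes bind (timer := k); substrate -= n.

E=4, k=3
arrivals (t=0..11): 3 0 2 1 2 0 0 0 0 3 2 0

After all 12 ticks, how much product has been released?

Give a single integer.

Answer: 8

Derivation:
t=0: arr=3 -> substrate=0 bound=3 product=0
t=1: arr=0 -> substrate=0 bound=3 product=0
t=2: arr=2 -> substrate=1 bound=4 product=0
t=3: arr=1 -> substrate=0 bound=3 product=3
t=4: arr=2 -> substrate=1 bound=4 product=3
t=5: arr=0 -> substrate=0 bound=4 product=4
t=6: arr=0 -> substrate=0 bound=2 product=6
t=7: arr=0 -> substrate=0 bound=1 product=7
t=8: arr=0 -> substrate=0 bound=0 product=8
t=9: arr=3 -> substrate=0 bound=3 product=8
t=10: arr=2 -> substrate=1 bound=4 product=8
t=11: arr=0 -> substrate=1 bound=4 product=8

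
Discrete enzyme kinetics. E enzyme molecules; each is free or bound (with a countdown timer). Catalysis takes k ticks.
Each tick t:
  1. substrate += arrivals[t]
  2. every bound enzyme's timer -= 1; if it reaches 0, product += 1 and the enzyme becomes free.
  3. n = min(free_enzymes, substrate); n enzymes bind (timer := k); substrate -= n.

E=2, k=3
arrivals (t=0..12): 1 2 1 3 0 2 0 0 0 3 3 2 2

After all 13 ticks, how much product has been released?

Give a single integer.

Answer: 7

Derivation:
t=0: arr=1 -> substrate=0 bound=1 product=0
t=1: arr=2 -> substrate=1 bound=2 product=0
t=2: arr=1 -> substrate=2 bound=2 product=0
t=3: arr=3 -> substrate=4 bound=2 product=1
t=4: arr=0 -> substrate=3 bound=2 product=2
t=5: arr=2 -> substrate=5 bound=2 product=2
t=6: arr=0 -> substrate=4 bound=2 product=3
t=7: arr=0 -> substrate=3 bound=2 product=4
t=8: arr=0 -> substrate=3 bound=2 product=4
t=9: arr=3 -> substrate=5 bound=2 product=5
t=10: arr=3 -> substrate=7 bound=2 product=6
t=11: arr=2 -> substrate=9 bound=2 product=6
t=12: arr=2 -> substrate=10 bound=2 product=7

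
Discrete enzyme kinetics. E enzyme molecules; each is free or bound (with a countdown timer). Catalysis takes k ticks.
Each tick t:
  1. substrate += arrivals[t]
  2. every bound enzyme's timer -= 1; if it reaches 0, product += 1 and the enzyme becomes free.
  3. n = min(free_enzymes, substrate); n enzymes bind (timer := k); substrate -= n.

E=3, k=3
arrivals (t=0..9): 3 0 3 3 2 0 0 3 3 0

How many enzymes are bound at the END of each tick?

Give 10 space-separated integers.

t=0: arr=3 -> substrate=0 bound=3 product=0
t=1: arr=0 -> substrate=0 bound=3 product=0
t=2: arr=3 -> substrate=3 bound=3 product=0
t=3: arr=3 -> substrate=3 bound=3 product=3
t=4: arr=2 -> substrate=5 bound=3 product=3
t=5: arr=0 -> substrate=5 bound=3 product=3
t=6: arr=0 -> substrate=2 bound=3 product=6
t=7: arr=3 -> substrate=5 bound=3 product=6
t=8: arr=3 -> substrate=8 bound=3 product=6
t=9: arr=0 -> substrate=5 bound=3 product=9

Answer: 3 3 3 3 3 3 3 3 3 3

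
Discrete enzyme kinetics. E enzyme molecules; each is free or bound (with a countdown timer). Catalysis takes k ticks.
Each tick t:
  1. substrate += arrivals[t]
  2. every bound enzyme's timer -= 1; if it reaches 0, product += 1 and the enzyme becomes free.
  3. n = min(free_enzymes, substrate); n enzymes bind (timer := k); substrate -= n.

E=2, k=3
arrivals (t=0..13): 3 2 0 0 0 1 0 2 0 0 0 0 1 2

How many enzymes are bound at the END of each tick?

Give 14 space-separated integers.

Answer: 2 2 2 2 2 2 2 2 2 2 2 2 1 2

Derivation:
t=0: arr=3 -> substrate=1 bound=2 product=0
t=1: arr=2 -> substrate=3 bound=2 product=0
t=2: arr=0 -> substrate=3 bound=2 product=0
t=3: arr=0 -> substrate=1 bound=2 product=2
t=4: arr=0 -> substrate=1 bound=2 product=2
t=5: arr=1 -> substrate=2 bound=2 product=2
t=6: arr=0 -> substrate=0 bound=2 product=4
t=7: arr=2 -> substrate=2 bound=2 product=4
t=8: arr=0 -> substrate=2 bound=2 product=4
t=9: arr=0 -> substrate=0 bound=2 product=6
t=10: arr=0 -> substrate=0 bound=2 product=6
t=11: arr=0 -> substrate=0 bound=2 product=6
t=12: arr=1 -> substrate=0 bound=1 product=8
t=13: arr=2 -> substrate=1 bound=2 product=8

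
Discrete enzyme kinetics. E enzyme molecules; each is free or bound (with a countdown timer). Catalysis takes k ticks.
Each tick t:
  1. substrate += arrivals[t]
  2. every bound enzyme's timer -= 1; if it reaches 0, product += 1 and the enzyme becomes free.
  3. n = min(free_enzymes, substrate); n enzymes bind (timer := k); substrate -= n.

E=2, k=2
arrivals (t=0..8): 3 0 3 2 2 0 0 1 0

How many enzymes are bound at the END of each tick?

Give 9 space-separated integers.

t=0: arr=3 -> substrate=1 bound=2 product=0
t=1: arr=0 -> substrate=1 bound=2 product=0
t=2: arr=3 -> substrate=2 bound=2 product=2
t=3: arr=2 -> substrate=4 bound=2 product=2
t=4: arr=2 -> substrate=4 bound=2 product=4
t=5: arr=0 -> substrate=4 bound=2 product=4
t=6: arr=0 -> substrate=2 bound=2 product=6
t=7: arr=1 -> substrate=3 bound=2 product=6
t=8: arr=0 -> substrate=1 bound=2 product=8

Answer: 2 2 2 2 2 2 2 2 2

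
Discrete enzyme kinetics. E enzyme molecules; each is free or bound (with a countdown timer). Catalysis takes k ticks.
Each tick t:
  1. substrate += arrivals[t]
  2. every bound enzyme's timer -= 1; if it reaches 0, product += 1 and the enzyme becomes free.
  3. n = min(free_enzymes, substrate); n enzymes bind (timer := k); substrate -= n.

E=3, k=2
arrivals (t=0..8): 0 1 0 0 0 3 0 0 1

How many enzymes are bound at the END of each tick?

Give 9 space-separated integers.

Answer: 0 1 1 0 0 3 3 0 1

Derivation:
t=0: arr=0 -> substrate=0 bound=0 product=0
t=1: arr=1 -> substrate=0 bound=1 product=0
t=2: arr=0 -> substrate=0 bound=1 product=0
t=3: arr=0 -> substrate=0 bound=0 product=1
t=4: arr=0 -> substrate=0 bound=0 product=1
t=5: arr=3 -> substrate=0 bound=3 product=1
t=6: arr=0 -> substrate=0 bound=3 product=1
t=7: arr=0 -> substrate=0 bound=0 product=4
t=8: arr=1 -> substrate=0 bound=1 product=4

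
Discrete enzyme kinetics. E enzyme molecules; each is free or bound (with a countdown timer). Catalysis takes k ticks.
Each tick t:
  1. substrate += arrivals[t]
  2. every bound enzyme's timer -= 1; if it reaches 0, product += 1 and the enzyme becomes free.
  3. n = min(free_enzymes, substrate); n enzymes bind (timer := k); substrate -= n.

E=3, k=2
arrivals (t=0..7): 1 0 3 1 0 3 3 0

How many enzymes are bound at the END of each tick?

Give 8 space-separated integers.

Answer: 1 1 3 3 1 3 3 3

Derivation:
t=0: arr=1 -> substrate=0 bound=1 product=0
t=1: arr=0 -> substrate=0 bound=1 product=0
t=2: arr=3 -> substrate=0 bound=3 product=1
t=3: arr=1 -> substrate=1 bound=3 product=1
t=4: arr=0 -> substrate=0 bound=1 product=4
t=5: arr=3 -> substrate=1 bound=3 product=4
t=6: arr=3 -> substrate=3 bound=3 product=5
t=7: arr=0 -> substrate=1 bound=3 product=7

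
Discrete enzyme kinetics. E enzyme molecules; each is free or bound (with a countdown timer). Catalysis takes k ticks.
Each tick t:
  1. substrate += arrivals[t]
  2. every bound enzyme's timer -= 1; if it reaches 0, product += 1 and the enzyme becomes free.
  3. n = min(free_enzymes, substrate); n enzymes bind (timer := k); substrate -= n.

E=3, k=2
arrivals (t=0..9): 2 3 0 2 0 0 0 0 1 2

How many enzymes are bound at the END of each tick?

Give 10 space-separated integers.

Answer: 2 3 3 3 2 1 0 0 1 3

Derivation:
t=0: arr=2 -> substrate=0 bound=2 product=0
t=1: arr=3 -> substrate=2 bound=3 product=0
t=2: arr=0 -> substrate=0 bound=3 product=2
t=3: arr=2 -> substrate=1 bound=3 product=3
t=4: arr=0 -> substrate=0 bound=2 product=5
t=5: arr=0 -> substrate=0 bound=1 product=6
t=6: arr=0 -> substrate=0 bound=0 product=7
t=7: arr=0 -> substrate=0 bound=0 product=7
t=8: arr=1 -> substrate=0 bound=1 product=7
t=9: arr=2 -> substrate=0 bound=3 product=7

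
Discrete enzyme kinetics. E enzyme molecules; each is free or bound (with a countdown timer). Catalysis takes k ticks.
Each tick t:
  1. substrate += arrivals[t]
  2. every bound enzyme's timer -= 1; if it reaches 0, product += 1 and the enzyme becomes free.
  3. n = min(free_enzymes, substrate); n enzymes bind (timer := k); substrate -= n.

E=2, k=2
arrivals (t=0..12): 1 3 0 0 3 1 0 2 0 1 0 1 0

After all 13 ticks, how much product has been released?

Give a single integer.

t=0: arr=1 -> substrate=0 bound=1 product=0
t=1: arr=3 -> substrate=2 bound=2 product=0
t=2: arr=0 -> substrate=1 bound=2 product=1
t=3: arr=0 -> substrate=0 bound=2 product=2
t=4: arr=3 -> substrate=2 bound=2 product=3
t=5: arr=1 -> substrate=2 bound=2 product=4
t=6: arr=0 -> substrate=1 bound=2 product=5
t=7: arr=2 -> substrate=2 bound=2 product=6
t=8: arr=0 -> substrate=1 bound=2 product=7
t=9: arr=1 -> substrate=1 bound=2 product=8
t=10: arr=0 -> substrate=0 bound=2 product=9
t=11: arr=1 -> substrate=0 bound=2 product=10
t=12: arr=0 -> substrate=0 bound=1 product=11

Answer: 11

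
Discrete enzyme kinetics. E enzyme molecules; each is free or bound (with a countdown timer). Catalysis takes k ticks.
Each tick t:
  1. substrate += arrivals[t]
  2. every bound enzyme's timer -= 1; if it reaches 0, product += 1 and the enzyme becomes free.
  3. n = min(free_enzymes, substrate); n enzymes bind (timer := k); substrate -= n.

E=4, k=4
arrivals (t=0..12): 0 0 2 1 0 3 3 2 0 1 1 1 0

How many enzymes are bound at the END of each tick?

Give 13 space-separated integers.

t=0: arr=0 -> substrate=0 bound=0 product=0
t=1: arr=0 -> substrate=0 bound=0 product=0
t=2: arr=2 -> substrate=0 bound=2 product=0
t=3: arr=1 -> substrate=0 bound=3 product=0
t=4: arr=0 -> substrate=0 bound=3 product=0
t=5: arr=3 -> substrate=2 bound=4 product=0
t=6: arr=3 -> substrate=3 bound=4 product=2
t=7: arr=2 -> substrate=4 bound=4 product=3
t=8: arr=0 -> substrate=4 bound=4 product=3
t=9: arr=1 -> substrate=4 bound=4 product=4
t=10: arr=1 -> substrate=3 bound=4 product=6
t=11: arr=1 -> substrate=3 bound=4 product=7
t=12: arr=0 -> substrate=3 bound=4 product=7

Answer: 0 0 2 3 3 4 4 4 4 4 4 4 4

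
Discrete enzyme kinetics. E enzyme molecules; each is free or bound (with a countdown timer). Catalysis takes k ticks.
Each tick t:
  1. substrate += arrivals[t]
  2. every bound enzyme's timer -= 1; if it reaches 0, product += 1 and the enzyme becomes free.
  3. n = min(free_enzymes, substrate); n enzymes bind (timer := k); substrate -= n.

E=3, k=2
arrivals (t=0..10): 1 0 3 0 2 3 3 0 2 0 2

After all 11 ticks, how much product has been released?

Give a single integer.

t=0: arr=1 -> substrate=0 bound=1 product=0
t=1: arr=0 -> substrate=0 bound=1 product=0
t=2: arr=3 -> substrate=0 bound=3 product=1
t=3: arr=0 -> substrate=0 bound=3 product=1
t=4: arr=2 -> substrate=0 bound=2 product=4
t=5: arr=3 -> substrate=2 bound=3 product=4
t=6: arr=3 -> substrate=3 bound=3 product=6
t=7: arr=0 -> substrate=2 bound=3 product=7
t=8: arr=2 -> substrate=2 bound=3 product=9
t=9: arr=0 -> substrate=1 bound=3 product=10
t=10: arr=2 -> substrate=1 bound=3 product=12

Answer: 12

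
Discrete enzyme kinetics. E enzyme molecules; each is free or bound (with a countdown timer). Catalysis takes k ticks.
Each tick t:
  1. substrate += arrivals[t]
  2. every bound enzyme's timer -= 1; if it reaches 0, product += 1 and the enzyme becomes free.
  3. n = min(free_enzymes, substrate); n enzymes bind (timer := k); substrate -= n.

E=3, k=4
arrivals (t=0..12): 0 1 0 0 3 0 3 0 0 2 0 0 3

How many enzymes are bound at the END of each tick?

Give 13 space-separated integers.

t=0: arr=0 -> substrate=0 bound=0 product=0
t=1: arr=1 -> substrate=0 bound=1 product=0
t=2: arr=0 -> substrate=0 bound=1 product=0
t=3: arr=0 -> substrate=0 bound=1 product=0
t=4: arr=3 -> substrate=1 bound=3 product=0
t=5: arr=0 -> substrate=0 bound=3 product=1
t=6: arr=3 -> substrate=3 bound=3 product=1
t=7: arr=0 -> substrate=3 bound=3 product=1
t=8: arr=0 -> substrate=1 bound=3 product=3
t=9: arr=2 -> substrate=2 bound=3 product=4
t=10: arr=0 -> substrate=2 bound=3 product=4
t=11: arr=0 -> substrate=2 bound=3 product=4
t=12: arr=3 -> substrate=3 bound=3 product=6

Answer: 0 1 1 1 3 3 3 3 3 3 3 3 3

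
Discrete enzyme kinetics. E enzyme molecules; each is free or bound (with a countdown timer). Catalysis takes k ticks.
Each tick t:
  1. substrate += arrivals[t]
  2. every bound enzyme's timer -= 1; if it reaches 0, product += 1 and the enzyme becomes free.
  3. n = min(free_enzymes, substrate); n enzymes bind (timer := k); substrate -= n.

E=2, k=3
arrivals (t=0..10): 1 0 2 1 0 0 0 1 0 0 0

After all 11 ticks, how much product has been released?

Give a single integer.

t=0: arr=1 -> substrate=0 bound=1 product=0
t=1: arr=0 -> substrate=0 bound=1 product=0
t=2: arr=2 -> substrate=1 bound=2 product=0
t=3: arr=1 -> substrate=1 bound=2 product=1
t=4: arr=0 -> substrate=1 bound=2 product=1
t=5: arr=0 -> substrate=0 bound=2 product=2
t=6: arr=0 -> substrate=0 bound=1 product=3
t=7: arr=1 -> substrate=0 bound=2 product=3
t=8: arr=0 -> substrate=0 bound=1 product=4
t=9: arr=0 -> substrate=0 bound=1 product=4
t=10: arr=0 -> substrate=0 bound=0 product=5

Answer: 5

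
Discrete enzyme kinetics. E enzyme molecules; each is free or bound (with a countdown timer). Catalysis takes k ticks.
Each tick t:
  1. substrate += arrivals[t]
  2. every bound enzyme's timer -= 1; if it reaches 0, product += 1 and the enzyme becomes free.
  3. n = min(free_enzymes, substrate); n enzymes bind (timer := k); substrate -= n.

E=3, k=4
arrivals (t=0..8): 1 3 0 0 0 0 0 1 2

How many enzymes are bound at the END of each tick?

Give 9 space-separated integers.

Answer: 1 3 3 3 3 1 1 2 3

Derivation:
t=0: arr=1 -> substrate=0 bound=1 product=0
t=1: arr=3 -> substrate=1 bound=3 product=0
t=2: arr=0 -> substrate=1 bound=3 product=0
t=3: arr=0 -> substrate=1 bound=3 product=0
t=4: arr=0 -> substrate=0 bound=3 product=1
t=5: arr=0 -> substrate=0 bound=1 product=3
t=6: arr=0 -> substrate=0 bound=1 product=3
t=7: arr=1 -> substrate=0 bound=2 product=3
t=8: arr=2 -> substrate=0 bound=3 product=4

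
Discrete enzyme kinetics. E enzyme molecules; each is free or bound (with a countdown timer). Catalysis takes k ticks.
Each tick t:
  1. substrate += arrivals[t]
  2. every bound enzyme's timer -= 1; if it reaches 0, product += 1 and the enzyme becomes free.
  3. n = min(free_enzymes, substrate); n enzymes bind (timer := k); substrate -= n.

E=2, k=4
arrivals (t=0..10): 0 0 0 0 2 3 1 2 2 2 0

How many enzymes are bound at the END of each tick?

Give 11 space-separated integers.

t=0: arr=0 -> substrate=0 bound=0 product=0
t=1: arr=0 -> substrate=0 bound=0 product=0
t=2: arr=0 -> substrate=0 bound=0 product=0
t=3: arr=0 -> substrate=0 bound=0 product=0
t=4: arr=2 -> substrate=0 bound=2 product=0
t=5: arr=3 -> substrate=3 bound=2 product=0
t=6: arr=1 -> substrate=4 bound=2 product=0
t=7: arr=2 -> substrate=6 bound=2 product=0
t=8: arr=2 -> substrate=6 bound=2 product=2
t=9: arr=2 -> substrate=8 bound=2 product=2
t=10: arr=0 -> substrate=8 bound=2 product=2

Answer: 0 0 0 0 2 2 2 2 2 2 2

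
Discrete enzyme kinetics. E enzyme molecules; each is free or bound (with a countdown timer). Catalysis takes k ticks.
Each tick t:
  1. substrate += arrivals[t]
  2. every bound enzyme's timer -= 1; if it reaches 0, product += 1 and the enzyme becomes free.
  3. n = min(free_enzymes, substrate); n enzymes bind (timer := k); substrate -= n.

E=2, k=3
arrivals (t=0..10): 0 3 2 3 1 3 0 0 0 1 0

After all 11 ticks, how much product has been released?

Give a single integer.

t=0: arr=0 -> substrate=0 bound=0 product=0
t=1: arr=3 -> substrate=1 bound=2 product=0
t=2: arr=2 -> substrate=3 bound=2 product=0
t=3: arr=3 -> substrate=6 bound=2 product=0
t=4: arr=1 -> substrate=5 bound=2 product=2
t=5: arr=3 -> substrate=8 bound=2 product=2
t=6: arr=0 -> substrate=8 bound=2 product=2
t=7: arr=0 -> substrate=6 bound=2 product=4
t=8: arr=0 -> substrate=6 bound=2 product=4
t=9: arr=1 -> substrate=7 bound=2 product=4
t=10: arr=0 -> substrate=5 bound=2 product=6

Answer: 6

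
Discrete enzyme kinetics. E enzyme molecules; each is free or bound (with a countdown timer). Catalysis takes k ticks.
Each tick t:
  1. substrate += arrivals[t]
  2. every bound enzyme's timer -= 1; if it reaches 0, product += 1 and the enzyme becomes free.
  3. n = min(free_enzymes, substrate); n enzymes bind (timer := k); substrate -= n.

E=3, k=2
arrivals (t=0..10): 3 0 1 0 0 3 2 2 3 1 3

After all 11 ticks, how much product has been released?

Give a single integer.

t=0: arr=3 -> substrate=0 bound=3 product=0
t=1: arr=0 -> substrate=0 bound=3 product=0
t=2: arr=1 -> substrate=0 bound=1 product=3
t=3: arr=0 -> substrate=0 bound=1 product=3
t=4: arr=0 -> substrate=0 bound=0 product=4
t=5: arr=3 -> substrate=0 bound=3 product=4
t=6: arr=2 -> substrate=2 bound=3 product=4
t=7: arr=2 -> substrate=1 bound=3 product=7
t=8: arr=3 -> substrate=4 bound=3 product=7
t=9: arr=1 -> substrate=2 bound=3 product=10
t=10: arr=3 -> substrate=5 bound=3 product=10

Answer: 10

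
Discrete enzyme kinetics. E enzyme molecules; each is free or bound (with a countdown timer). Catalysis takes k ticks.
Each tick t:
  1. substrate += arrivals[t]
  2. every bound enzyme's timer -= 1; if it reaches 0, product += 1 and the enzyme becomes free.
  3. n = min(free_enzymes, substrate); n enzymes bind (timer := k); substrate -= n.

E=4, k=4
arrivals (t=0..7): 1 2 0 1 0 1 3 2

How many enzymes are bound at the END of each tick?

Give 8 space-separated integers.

Answer: 1 3 3 4 3 2 4 4

Derivation:
t=0: arr=1 -> substrate=0 bound=1 product=0
t=1: arr=2 -> substrate=0 bound=3 product=0
t=2: arr=0 -> substrate=0 bound=3 product=0
t=3: arr=1 -> substrate=0 bound=4 product=0
t=4: arr=0 -> substrate=0 bound=3 product=1
t=5: arr=1 -> substrate=0 bound=2 product=3
t=6: arr=3 -> substrate=1 bound=4 product=3
t=7: arr=2 -> substrate=2 bound=4 product=4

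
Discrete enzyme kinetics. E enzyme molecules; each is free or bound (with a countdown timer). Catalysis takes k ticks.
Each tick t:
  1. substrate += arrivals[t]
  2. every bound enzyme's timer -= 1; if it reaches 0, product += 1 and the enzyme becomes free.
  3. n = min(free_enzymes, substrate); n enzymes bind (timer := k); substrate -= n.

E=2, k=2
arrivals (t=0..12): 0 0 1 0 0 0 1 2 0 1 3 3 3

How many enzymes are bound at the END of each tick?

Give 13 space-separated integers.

t=0: arr=0 -> substrate=0 bound=0 product=0
t=1: arr=0 -> substrate=0 bound=0 product=0
t=2: arr=1 -> substrate=0 bound=1 product=0
t=3: arr=0 -> substrate=0 bound=1 product=0
t=4: arr=0 -> substrate=0 bound=0 product=1
t=5: arr=0 -> substrate=0 bound=0 product=1
t=6: arr=1 -> substrate=0 bound=1 product=1
t=7: arr=2 -> substrate=1 bound=2 product=1
t=8: arr=0 -> substrate=0 bound=2 product=2
t=9: arr=1 -> substrate=0 bound=2 product=3
t=10: arr=3 -> substrate=2 bound=2 product=4
t=11: arr=3 -> substrate=4 bound=2 product=5
t=12: arr=3 -> substrate=6 bound=2 product=6

Answer: 0 0 1 1 0 0 1 2 2 2 2 2 2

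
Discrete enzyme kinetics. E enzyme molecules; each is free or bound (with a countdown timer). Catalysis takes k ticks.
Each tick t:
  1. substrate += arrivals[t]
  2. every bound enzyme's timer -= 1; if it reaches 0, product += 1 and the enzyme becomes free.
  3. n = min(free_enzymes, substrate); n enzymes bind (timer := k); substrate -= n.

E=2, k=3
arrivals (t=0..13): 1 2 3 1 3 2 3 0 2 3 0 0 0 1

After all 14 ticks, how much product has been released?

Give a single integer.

t=0: arr=1 -> substrate=0 bound=1 product=0
t=1: arr=2 -> substrate=1 bound=2 product=0
t=2: arr=3 -> substrate=4 bound=2 product=0
t=3: arr=1 -> substrate=4 bound=2 product=1
t=4: arr=3 -> substrate=6 bound=2 product=2
t=5: arr=2 -> substrate=8 bound=2 product=2
t=6: arr=3 -> substrate=10 bound=2 product=3
t=7: arr=0 -> substrate=9 bound=2 product=4
t=8: arr=2 -> substrate=11 bound=2 product=4
t=9: arr=3 -> substrate=13 bound=2 product=5
t=10: arr=0 -> substrate=12 bound=2 product=6
t=11: arr=0 -> substrate=12 bound=2 product=6
t=12: arr=0 -> substrate=11 bound=2 product=7
t=13: arr=1 -> substrate=11 bound=2 product=8

Answer: 8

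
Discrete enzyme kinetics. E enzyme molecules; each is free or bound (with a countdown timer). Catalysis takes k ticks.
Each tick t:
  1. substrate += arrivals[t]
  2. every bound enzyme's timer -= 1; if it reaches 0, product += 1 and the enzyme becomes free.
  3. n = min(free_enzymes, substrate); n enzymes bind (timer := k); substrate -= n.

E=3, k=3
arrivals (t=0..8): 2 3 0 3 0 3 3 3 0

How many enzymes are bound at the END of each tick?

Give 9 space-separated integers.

t=0: arr=2 -> substrate=0 bound=2 product=0
t=1: arr=3 -> substrate=2 bound=3 product=0
t=2: arr=0 -> substrate=2 bound=3 product=0
t=3: arr=3 -> substrate=3 bound=3 product=2
t=4: arr=0 -> substrate=2 bound=3 product=3
t=5: arr=3 -> substrate=5 bound=3 product=3
t=6: arr=3 -> substrate=6 bound=3 product=5
t=7: arr=3 -> substrate=8 bound=3 product=6
t=8: arr=0 -> substrate=8 bound=3 product=6

Answer: 2 3 3 3 3 3 3 3 3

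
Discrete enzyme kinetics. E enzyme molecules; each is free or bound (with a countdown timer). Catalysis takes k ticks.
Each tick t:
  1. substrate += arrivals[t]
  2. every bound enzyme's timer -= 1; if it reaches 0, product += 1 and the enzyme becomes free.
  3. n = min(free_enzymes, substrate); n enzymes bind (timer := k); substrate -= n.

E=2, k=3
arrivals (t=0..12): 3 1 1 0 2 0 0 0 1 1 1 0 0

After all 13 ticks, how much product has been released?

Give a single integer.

Answer: 8

Derivation:
t=0: arr=3 -> substrate=1 bound=2 product=0
t=1: arr=1 -> substrate=2 bound=2 product=0
t=2: arr=1 -> substrate=3 bound=2 product=0
t=3: arr=0 -> substrate=1 bound=2 product=2
t=4: arr=2 -> substrate=3 bound=2 product=2
t=5: arr=0 -> substrate=3 bound=2 product=2
t=6: arr=0 -> substrate=1 bound=2 product=4
t=7: arr=0 -> substrate=1 bound=2 product=4
t=8: arr=1 -> substrate=2 bound=2 product=4
t=9: arr=1 -> substrate=1 bound=2 product=6
t=10: arr=1 -> substrate=2 bound=2 product=6
t=11: arr=0 -> substrate=2 bound=2 product=6
t=12: arr=0 -> substrate=0 bound=2 product=8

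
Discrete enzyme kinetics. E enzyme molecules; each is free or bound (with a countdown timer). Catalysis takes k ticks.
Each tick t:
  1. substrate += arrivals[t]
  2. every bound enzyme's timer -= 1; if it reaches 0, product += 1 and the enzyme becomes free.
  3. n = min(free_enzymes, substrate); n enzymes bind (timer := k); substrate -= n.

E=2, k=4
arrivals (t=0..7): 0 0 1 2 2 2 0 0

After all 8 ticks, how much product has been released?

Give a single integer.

Answer: 2

Derivation:
t=0: arr=0 -> substrate=0 bound=0 product=0
t=1: arr=0 -> substrate=0 bound=0 product=0
t=2: arr=1 -> substrate=0 bound=1 product=0
t=3: arr=2 -> substrate=1 bound=2 product=0
t=4: arr=2 -> substrate=3 bound=2 product=0
t=5: arr=2 -> substrate=5 bound=2 product=0
t=6: arr=0 -> substrate=4 bound=2 product=1
t=7: arr=0 -> substrate=3 bound=2 product=2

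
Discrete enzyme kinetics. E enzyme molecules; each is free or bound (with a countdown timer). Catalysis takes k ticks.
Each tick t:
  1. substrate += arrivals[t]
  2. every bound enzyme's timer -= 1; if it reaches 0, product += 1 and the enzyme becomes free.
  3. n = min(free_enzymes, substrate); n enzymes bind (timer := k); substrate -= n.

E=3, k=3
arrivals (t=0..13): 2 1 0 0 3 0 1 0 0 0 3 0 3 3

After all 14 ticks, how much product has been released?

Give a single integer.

Answer: 10

Derivation:
t=0: arr=2 -> substrate=0 bound=2 product=0
t=1: arr=1 -> substrate=0 bound=3 product=0
t=2: arr=0 -> substrate=0 bound=3 product=0
t=3: arr=0 -> substrate=0 bound=1 product=2
t=4: arr=3 -> substrate=0 bound=3 product=3
t=5: arr=0 -> substrate=0 bound=3 product=3
t=6: arr=1 -> substrate=1 bound=3 product=3
t=7: arr=0 -> substrate=0 bound=1 product=6
t=8: arr=0 -> substrate=0 bound=1 product=6
t=9: arr=0 -> substrate=0 bound=1 product=6
t=10: arr=3 -> substrate=0 bound=3 product=7
t=11: arr=0 -> substrate=0 bound=3 product=7
t=12: arr=3 -> substrate=3 bound=3 product=7
t=13: arr=3 -> substrate=3 bound=3 product=10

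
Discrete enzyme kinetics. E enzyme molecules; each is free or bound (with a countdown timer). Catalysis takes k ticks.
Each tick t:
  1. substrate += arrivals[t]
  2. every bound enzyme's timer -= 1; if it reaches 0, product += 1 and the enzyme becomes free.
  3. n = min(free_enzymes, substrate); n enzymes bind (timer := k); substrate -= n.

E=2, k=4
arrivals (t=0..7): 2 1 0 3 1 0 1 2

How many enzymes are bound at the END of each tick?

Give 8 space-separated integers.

Answer: 2 2 2 2 2 2 2 2

Derivation:
t=0: arr=2 -> substrate=0 bound=2 product=0
t=1: arr=1 -> substrate=1 bound=2 product=0
t=2: arr=0 -> substrate=1 bound=2 product=0
t=3: arr=3 -> substrate=4 bound=2 product=0
t=4: arr=1 -> substrate=3 bound=2 product=2
t=5: arr=0 -> substrate=3 bound=2 product=2
t=6: arr=1 -> substrate=4 bound=2 product=2
t=7: arr=2 -> substrate=6 bound=2 product=2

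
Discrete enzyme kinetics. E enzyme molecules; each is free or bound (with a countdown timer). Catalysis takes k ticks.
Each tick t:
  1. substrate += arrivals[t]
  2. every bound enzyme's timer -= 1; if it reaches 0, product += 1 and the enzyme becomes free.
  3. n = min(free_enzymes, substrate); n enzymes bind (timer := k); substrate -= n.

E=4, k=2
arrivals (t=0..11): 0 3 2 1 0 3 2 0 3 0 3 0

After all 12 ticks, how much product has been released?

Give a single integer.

Answer: 14

Derivation:
t=0: arr=0 -> substrate=0 bound=0 product=0
t=1: arr=3 -> substrate=0 bound=3 product=0
t=2: arr=2 -> substrate=1 bound=4 product=0
t=3: arr=1 -> substrate=0 bound=3 product=3
t=4: arr=0 -> substrate=0 bound=2 product=4
t=5: arr=3 -> substrate=0 bound=3 product=6
t=6: arr=2 -> substrate=1 bound=4 product=6
t=7: arr=0 -> substrate=0 bound=2 product=9
t=8: arr=3 -> substrate=0 bound=4 product=10
t=9: arr=0 -> substrate=0 bound=3 product=11
t=10: arr=3 -> substrate=0 bound=3 product=14
t=11: arr=0 -> substrate=0 bound=3 product=14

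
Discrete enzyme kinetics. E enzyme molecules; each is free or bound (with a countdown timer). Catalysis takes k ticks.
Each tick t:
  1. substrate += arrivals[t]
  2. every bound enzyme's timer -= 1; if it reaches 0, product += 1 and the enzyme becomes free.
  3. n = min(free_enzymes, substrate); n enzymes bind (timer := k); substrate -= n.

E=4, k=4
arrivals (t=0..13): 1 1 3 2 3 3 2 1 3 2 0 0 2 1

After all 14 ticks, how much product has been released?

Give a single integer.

t=0: arr=1 -> substrate=0 bound=1 product=0
t=1: arr=1 -> substrate=0 bound=2 product=0
t=2: arr=3 -> substrate=1 bound=4 product=0
t=3: arr=2 -> substrate=3 bound=4 product=0
t=4: arr=3 -> substrate=5 bound=4 product=1
t=5: arr=3 -> substrate=7 bound=4 product=2
t=6: arr=2 -> substrate=7 bound=4 product=4
t=7: arr=1 -> substrate=8 bound=4 product=4
t=8: arr=3 -> substrate=10 bound=4 product=5
t=9: arr=2 -> substrate=11 bound=4 product=6
t=10: arr=0 -> substrate=9 bound=4 product=8
t=11: arr=0 -> substrate=9 bound=4 product=8
t=12: arr=2 -> substrate=10 bound=4 product=9
t=13: arr=1 -> substrate=10 bound=4 product=10

Answer: 10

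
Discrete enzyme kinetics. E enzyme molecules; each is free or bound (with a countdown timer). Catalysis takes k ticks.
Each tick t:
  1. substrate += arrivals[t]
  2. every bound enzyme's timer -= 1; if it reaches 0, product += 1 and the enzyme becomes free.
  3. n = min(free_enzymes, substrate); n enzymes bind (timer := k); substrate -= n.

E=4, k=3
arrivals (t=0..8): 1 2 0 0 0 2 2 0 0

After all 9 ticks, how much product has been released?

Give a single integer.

t=0: arr=1 -> substrate=0 bound=1 product=0
t=1: arr=2 -> substrate=0 bound=3 product=0
t=2: arr=0 -> substrate=0 bound=3 product=0
t=3: arr=0 -> substrate=0 bound=2 product=1
t=4: arr=0 -> substrate=0 bound=0 product=3
t=5: arr=2 -> substrate=0 bound=2 product=3
t=6: arr=2 -> substrate=0 bound=4 product=3
t=7: arr=0 -> substrate=0 bound=4 product=3
t=8: arr=0 -> substrate=0 bound=2 product=5

Answer: 5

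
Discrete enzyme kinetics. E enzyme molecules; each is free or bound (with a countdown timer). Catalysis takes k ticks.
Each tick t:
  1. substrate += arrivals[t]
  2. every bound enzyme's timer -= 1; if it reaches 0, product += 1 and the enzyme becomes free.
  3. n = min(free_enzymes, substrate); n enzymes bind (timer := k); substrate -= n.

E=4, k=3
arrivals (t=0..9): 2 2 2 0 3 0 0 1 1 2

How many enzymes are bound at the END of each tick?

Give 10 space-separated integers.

t=0: arr=2 -> substrate=0 bound=2 product=0
t=1: arr=2 -> substrate=0 bound=4 product=0
t=2: arr=2 -> substrate=2 bound=4 product=0
t=3: arr=0 -> substrate=0 bound=4 product=2
t=4: arr=3 -> substrate=1 bound=4 product=4
t=5: arr=0 -> substrate=1 bound=4 product=4
t=6: arr=0 -> substrate=0 bound=3 product=6
t=7: arr=1 -> substrate=0 bound=2 product=8
t=8: arr=1 -> substrate=0 bound=3 product=8
t=9: arr=2 -> substrate=0 bound=4 product=9

Answer: 2 4 4 4 4 4 3 2 3 4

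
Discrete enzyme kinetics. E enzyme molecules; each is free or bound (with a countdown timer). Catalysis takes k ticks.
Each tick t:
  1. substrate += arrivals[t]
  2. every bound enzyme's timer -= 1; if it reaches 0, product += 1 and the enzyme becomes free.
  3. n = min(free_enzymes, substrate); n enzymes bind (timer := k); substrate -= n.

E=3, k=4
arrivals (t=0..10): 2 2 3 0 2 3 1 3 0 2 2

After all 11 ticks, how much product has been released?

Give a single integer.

t=0: arr=2 -> substrate=0 bound=2 product=0
t=1: arr=2 -> substrate=1 bound=3 product=0
t=2: arr=3 -> substrate=4 bound=3 product=0
t=3: arr=0 -> substrate=4 bound=3 product=0
t=4: arr=2 -> substrate=4 bound=3 product=2
t=5: arr=3 -> substrate=6 bound=3 product=3
t=6: arr=1 -> substrate=7 bound=3 product=3
t=7: arr=3 -> substrate=10 bound=3 product=3
t=8: arr=0 -> substrate=8 bound=3 product=5
t=9: arr=2 -> substrate=9 bound=3 product=6
t=10: arr=2 -> substrate=11 bound=3 product=6

Answer: 6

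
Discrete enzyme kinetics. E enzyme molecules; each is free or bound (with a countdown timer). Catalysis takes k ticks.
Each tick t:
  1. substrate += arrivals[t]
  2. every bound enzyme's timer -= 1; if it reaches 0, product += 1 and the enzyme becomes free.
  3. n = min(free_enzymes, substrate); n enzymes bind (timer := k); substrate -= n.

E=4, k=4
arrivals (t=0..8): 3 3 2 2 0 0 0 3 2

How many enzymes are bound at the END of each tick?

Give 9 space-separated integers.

t=0: arr=3 -> substrate=0 bound=3 product=0
t=1: arr=3 -> substrate=2 bound=4 product=0
t=2: arr=2 -> substrate=4 bound=4 product=0
t=3: arr=2 -> substrate=6 bound=4 product=0
t=4: arr=0 -> substrate=3 bound=4 product=3
t=5: arr=0 -> substrate=2 bound=4 product=4
t=6: arr=0 -> substrate=2 bound=4 product=4
t=7: arr=3 -> substrate=5 bound=4 product=4
t=8: arr=2 -> substrate=4 bound=4 product=7

Answer: 3 4 4 4 4 4 4 4 4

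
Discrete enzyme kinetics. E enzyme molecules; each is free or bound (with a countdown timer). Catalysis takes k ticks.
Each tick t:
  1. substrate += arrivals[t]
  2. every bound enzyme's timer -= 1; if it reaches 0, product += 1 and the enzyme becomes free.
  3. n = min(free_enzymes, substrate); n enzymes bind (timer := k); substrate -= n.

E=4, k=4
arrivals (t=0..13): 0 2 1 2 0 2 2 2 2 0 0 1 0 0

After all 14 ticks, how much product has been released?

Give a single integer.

Answer: 10

Derivation:
t=0: arr=0 -> substrate=0 bound=0 product=0
t=1: arr=2 -> substrate=0 bound=2 product=0
t=2: arr=1 -> substrate=0 bound=3 product=0
t=3: arr=2 -> substrate=1 bound=4 product=0
t=4: arr=0 -> substrate=1 bound=4 product=0
t=5: arr=2 -> substrate=1 bound=4 product=2
t=6: arr=2 -> substrate=2 bound=4 product=3
t=7: arr=2 -> substrate=3 bound=4 product=4
t=8: arr=2 -> substrate=5 bound=4 product=4
t=9: arr=0 -> substrate=3 bound=4 product=6
t=10: arr=0 -> substrate=2 bound=4 product=7
t=11: arr=1 -> substrate=2 bound=4 product=8
t=12: arr=0 -> substrate=2 bound=4 product=8
t=13: arr=0 -> substrate=0 bound=4 product=10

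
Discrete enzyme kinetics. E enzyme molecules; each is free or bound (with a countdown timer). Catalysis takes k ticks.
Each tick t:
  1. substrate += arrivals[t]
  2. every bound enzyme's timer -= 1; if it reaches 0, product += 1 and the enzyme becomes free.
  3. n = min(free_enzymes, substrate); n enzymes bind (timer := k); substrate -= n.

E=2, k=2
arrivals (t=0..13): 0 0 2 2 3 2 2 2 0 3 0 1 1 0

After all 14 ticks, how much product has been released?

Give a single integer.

t=0: arr=0 -> substrate=0 bound=0 product=0
t=1: arr=0 -> substrate=0 bound=0 product=0
t=2: arr=2 -> substrate=0 bound=2 product=0
t=3: arr=2 -> substrate=2 bound=2 product=0
t=4: arr=3 -> substrate=3 bound=2 product=2
t=5: arr=2 -> substrate=5 bound=2 product=2
t=6: arr=2 -> substrate=5 bound=2 product=4
t=7: arr=2 -> substrate=7 bound=2 product=4
t=8: arr=0 -> substrate=5 bound=2 product=6
t=9: arr=3 -> substrate=8 bound=2 product=6
t=10: arr=0 -> substrate=6 bound=2 product=8
t=11: arr=1 -> substrate=7 bound=2 product=8
t=12: arr=1 -> substrate=6 bound=2 product=10
t=13: arr=0 -> substrate=6 bound=2 product=10

Answer: 10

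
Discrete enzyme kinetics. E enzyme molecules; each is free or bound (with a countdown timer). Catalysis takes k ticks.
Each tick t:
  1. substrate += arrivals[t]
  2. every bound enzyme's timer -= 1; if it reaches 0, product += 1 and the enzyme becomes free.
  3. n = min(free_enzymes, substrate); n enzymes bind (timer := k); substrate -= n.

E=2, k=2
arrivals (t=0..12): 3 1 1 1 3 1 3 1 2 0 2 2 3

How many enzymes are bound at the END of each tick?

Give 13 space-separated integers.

Answer: 2 2 2 2 2 2 2 2 2 2 2 2 2

Derivation:
t=0: arr=3 -> substrate=1 bound=2 product=0
t=1: arr=1 -> substrate=2 bound=2 product=0
t=2: arr=1 -> substrate=1 bound=2 product=2
t=3: arr=1 -> substrate=2 bound=2 product=2
t=4: arr=3 -> substrate=3 bound=2 product=4
t=5: arr=1 -> substrate=4 bound=2 product=4
t=6: arr=3 -> substrate=5 bound=2 product=6
t=7: arr=1 -> substrate=6 bound=2 product=6
t=8: arr=2 -> substrate=6 bound=2 product=8
t=9: arr=0 -> substrate=6 bound=2 product=8
t=10: arr=2 -> substrate=6 bound=2 product=10
t=11: arr=2 -> substrate=8 bound=2 product=10
t=12: arr=3 -> substrate=9 bound=2 product=12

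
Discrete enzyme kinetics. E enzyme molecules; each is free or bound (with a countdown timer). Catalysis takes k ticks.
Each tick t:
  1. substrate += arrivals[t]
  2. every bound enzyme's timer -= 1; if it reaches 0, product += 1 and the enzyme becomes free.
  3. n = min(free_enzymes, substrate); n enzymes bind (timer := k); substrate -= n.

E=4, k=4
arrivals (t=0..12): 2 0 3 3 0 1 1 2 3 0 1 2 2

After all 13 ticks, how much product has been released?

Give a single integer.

t=0: arr=2 -> substrate=0 bound=2 product=0
t=1: arr=0 -> substrate=0 bound=2 product=0
t=2: arr=3 -> substrate=1 bound=4 product=0
t=3: arr=3 -> substrate=4 bound=4 product=0
t=4: arr=0 -> substrate=2 bound=4 product=2
t=5: arr=1 -> substrate=3 bound=4 product=2
t=6: arr=1 -> substrate=2 bound=4 product=4
t=7: arr=2 -> substrate=4 bound=4 product=4
t=8: arr=3 -> substrate=5 bound=4 product=6
t=9: arr=0 -> substrate=5 bound=4 product=6
t=10: arr=1 -> substrate=4 bound=4 product=8
t=11: arr=2 -> substrate=6 bound=4 product=8
t=12: arr=2 -> substrate=6 bound=4 product=10

Answer: 10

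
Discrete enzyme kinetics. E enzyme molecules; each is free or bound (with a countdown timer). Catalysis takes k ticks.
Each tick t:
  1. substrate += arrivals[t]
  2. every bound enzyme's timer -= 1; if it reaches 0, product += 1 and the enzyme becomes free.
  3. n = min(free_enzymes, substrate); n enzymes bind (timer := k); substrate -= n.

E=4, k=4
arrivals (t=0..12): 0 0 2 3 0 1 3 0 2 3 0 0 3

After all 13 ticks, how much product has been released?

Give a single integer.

t=0: arr=0 -> substrate=0 bound=0 product=0
t=1: arr=0 -> substrate=0 bound=0 product=0
t=2: arr=2 -> substrate=0 bound=2 product=0
t=3: arr=3 -> substrate=1 bound=4 product=0
t=4: arr=0 -> substrate=1 bound=4 product=0
t=5: arr=1 -> substrate=2 bound=4 product=0
t=6: arr=3 -> substrate=3 bound=4 product=2
t=7: arr=0 -> substrate=1 bound=4 product=4
t=8: arr=2 -> substrate=3 bound=4 product=4
t=9: arr=3 -> substrate=6 bound=4 product=4
t=10: arr=0 -> substrate=4 bound=4 product=6
t=11: arr=0 -> substrate=2 bound=4 product=8
t=12: arr=3 -> substrate=5 bound=4 product=8

Answer: 8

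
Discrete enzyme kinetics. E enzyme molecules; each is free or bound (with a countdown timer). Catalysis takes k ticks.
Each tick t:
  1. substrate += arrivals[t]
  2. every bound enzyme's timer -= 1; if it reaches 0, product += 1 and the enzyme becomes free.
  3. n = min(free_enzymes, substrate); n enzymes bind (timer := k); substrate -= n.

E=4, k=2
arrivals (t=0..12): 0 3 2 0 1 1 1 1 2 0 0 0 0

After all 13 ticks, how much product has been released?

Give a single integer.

t=0: arr=0 -> substrate=0 bound=0 product=0
t=1: arr=3 -> substrate=0 bound=3 product=0
t=2: arr=2 -> substrate=1 bound=4 product=0
t=3: arr=0 -> substrate=0 bound=2 product=3
t=4: arr=1 -> substrate=0 bound=2 product=4
t=5: arr=1 -> substrate=0 bound=2 product=5
t=6: arr=1 -> substrate=0 bound=2 product=6
t=7: arr=1 -> substrate=0 bound=2 product=7
t=8: arr=2 -> substrate=0 bound=3 product=8
t=9: arr=0 -> substrate=0 bound=2 product=9
t=10: arr=0 -> substrate=0 bound=0 product=11
t=11: arr=0 -> substrate=0 bound=0 product=11
t=12: arr=0 -> substrate=0 bound=0 product=11

Answer: 11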